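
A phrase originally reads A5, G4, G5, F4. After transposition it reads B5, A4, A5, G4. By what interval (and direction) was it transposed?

Take the first pair: A5 → B5. A to B spans 2 letter names, so the interval is some kind of second.
A5 to B5 is 2 semitones, which makes it a major second; the second version is higher, so the direction is up.
Checking another pair — F4 → G4 — gives the same interval.

up a major second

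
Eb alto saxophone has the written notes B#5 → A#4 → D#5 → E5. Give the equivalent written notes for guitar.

D#6 C#5 F#5 G5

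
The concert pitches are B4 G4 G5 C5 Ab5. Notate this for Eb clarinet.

Written C4 sounds as Eb4 on the Eb clarinet, so concert pitches are written a minor third down.
B4 → G#4
G4 → E4
G5 → E5
C5 → A4
Ab5 → F5

G#4 E4 E5 A4 F5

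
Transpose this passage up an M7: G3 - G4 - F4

F#4 F#5 E5

G3: a seventh up reaches F, and 11 semitones makes it F#4.
G4: a seventh up reaches F, and 11 semitones makes it F#5.
F4 up a major seventh is E5.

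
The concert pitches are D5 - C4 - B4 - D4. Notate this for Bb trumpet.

E5 D4 C#5 E4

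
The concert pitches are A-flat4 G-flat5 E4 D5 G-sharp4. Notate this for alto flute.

The alto flute sounds a perfect fourth below written, so the written part must be a perfect fourth above concert — transpose each note up.
Ab4 to Db5
Gb5 to Cb6
E4 to A4
D5 to G5
G#4 to C#5

Db5 Cb6 A4 G5 C#5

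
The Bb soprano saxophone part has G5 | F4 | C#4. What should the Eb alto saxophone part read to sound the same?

First find concert pitch: the Bb soprano saxophone sounds a major second below written, so G5 F4 C#4 sounds F5 Eb4 B3.
Then write for Eb alto saxophone: it sounds a major sixth below written, so the part must be a major sixth above concert.
F5 → D6
Eb4 → C5
B3 → G#4

D6 C5 G#4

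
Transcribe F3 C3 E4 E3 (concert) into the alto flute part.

Written C4 sounds as G3 on the alto flute, so concert pitches are written a perfect fourth up.
F3 to Bb3
C3 to F3
E4 to A4
E3 to A3

Bb3 F3 A4 A3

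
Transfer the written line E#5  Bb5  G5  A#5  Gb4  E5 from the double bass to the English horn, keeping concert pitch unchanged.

First find concert pitch: the double bass sounds a perfect octave below written, so E#5 Bb5 G5 A#5 Gb4 E5 sounds E#4 Bb4 G4 A#4 Gb3 E4.
Then write for English horn: it sounds a perfect fifth below written, so the part must be a perfect fifth above concert.
E#4 → B#4
Bb4 → F5
G4 → D5
A#4 → E#5
Gb3 → Db4
E4 → B4

B#4 F5 D5 E#5 Db4 B4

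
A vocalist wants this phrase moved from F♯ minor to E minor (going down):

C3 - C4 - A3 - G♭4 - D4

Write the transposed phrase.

Bb2 Bb3 G3 Fb4 C4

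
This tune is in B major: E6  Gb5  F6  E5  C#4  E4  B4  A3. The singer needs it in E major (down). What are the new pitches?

B major to E major down is a perfect fifth, so every note moves down by that interval.
E6 -> A5
Gb5 -> Cb5
F6 -> Bb5
E5 -> A4
C#4 -> F#3
E4 -> A3
B4 -> E4
A3 -> D3

A5 Cb5 Bb5 A4 F#3 A3 E4 D3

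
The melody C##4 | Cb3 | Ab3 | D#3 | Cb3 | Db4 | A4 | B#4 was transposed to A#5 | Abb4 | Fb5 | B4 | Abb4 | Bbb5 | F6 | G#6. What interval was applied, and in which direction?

up a minor thirteenth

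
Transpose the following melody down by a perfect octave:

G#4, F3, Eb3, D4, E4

G#3 F2 Eb2 D3 E3

G#4 down a perfect octave is G#3.
A perfect octave down from F3 gives F2.
Eb3: an octave down reaches E, and 12 semitones makes it Eb2.
D4: an octave down reaches D, and 12 semitones makes it D3.
E4: an octave down reaches E, and 12 semitones makes it E3.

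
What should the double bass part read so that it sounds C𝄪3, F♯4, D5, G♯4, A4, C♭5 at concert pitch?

The double bass sounds a perfect octave below written, so the written part must be a perfect octave above concert — transpose each note up.
C##3 → C##4
F#4 → F#5
D5 → D6
G#4 → G#5
A4 → A5
Cb5 → Cb6

C##4 F#5 D6 G#5 A5 Cb6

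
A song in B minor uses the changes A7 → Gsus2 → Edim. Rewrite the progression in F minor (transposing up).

B minor up to F minor is a diminished fifth; each chord root moves by that interval while the quality stays the same.
A7: root A up a diminished fifth → Eb, giving Eb7.
Gsus2: root G up a diminished fifth → Db, giving Dbsus2.
Edim: root E up a diminished fifth → Bb, giving Bbdim.

Eb7 Dbsus2 Bbdim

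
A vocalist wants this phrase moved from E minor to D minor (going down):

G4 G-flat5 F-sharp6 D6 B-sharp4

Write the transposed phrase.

F4 Fb5 E6 C6 A#4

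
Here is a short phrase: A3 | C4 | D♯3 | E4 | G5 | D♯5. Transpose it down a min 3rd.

F#3 A3 B#2 C#4 E5 B#4

A3 → F#3
C4 → A3
D#3 → B#2
E4 → C#4
G5 → E5
D#5 → B#4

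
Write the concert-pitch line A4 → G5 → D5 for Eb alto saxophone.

F#5 E6 B5

The Eb alto saxophone sounds a major sixth below written, so the written part must be a major sixth above concert — transpose each note up.
A4 becomes F#5
G5 becomes E6
D5 becomes B5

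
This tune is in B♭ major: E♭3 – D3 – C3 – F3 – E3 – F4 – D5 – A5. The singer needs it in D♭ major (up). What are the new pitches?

B♭ major to D♭ major up is a minor third, so every note moves up by that interval.
Eb3 -> Gb3
D3 -> F3
C3 -> Eb3
F3 -> Ab3
E3 -> G3
F4 -> Ab4
D5 -> F5
A5 -> C6

Gb3 F3 Eb3 Ab3 G3 Ab4 F5 C6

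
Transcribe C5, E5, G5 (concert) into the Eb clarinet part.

The Eb clarinet sounds a minor third above written, so the written part must be a minor third below concert — transpose each note down.
C5 -> A4
E5 -> C#5
G5 -> E5

A4 C#5 E5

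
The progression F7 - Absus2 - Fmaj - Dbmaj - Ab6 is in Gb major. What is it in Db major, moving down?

C7 Ebsus2 Cmaj Abmaj Eb6

Gb major down to Db major is a perfect fourth; each chord root moves by that interval while the quality stays the same.
F7: root F down a perfect fourth → C, giving C7.
Absus2: root Ab down a perfect fourth → Eb, giving Ebsus2.
Fmaj: root F down a perfect fourth → C, giving Cmaj.
Dbmaj: root Db down a perfect fourth → Ab, giving Abmaj.
Ab6: root Ab down a perfect fourth → Eb, giving Eb6.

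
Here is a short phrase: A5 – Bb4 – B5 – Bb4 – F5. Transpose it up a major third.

C#6 D5 D#6 D5 A5

A5 up a major third is C#6.
Bb4 up a major third is D5.
A major third up from B5 gives D#6.
Bb4: a third up reaches D, and 4 semitones makes it D5.
F5 up a major third is A5.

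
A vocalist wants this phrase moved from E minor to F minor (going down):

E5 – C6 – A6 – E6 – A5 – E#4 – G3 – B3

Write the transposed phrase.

F4 Db5 Bb5 F5 Bb4 F#3 Ab2 C3

E minor to F minor down is a major seventh, so every note moves down by that interval.
E5 to F4
C6 to Db5
A6 to Bb5
E6 to F5
A5 to Bb4
E#4 to F#3
G3 to Ab2
B3 to C3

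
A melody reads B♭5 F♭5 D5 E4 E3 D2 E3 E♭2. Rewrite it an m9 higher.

Cb7 Gbb6 Eb6 F5 F4 Eb3 F4 Fb3

Bb5 -> Cb7
Fb5 -> Gbb6
D5 -> Eb6
E4 -> F5
E3 -> F4
D2 -> Eb3
E3 -> F4
Eb2 -> Fb3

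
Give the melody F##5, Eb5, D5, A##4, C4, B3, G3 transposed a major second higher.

A major second up from F##5 gives G##5.
Eb5 up a major second is F5.
A major second up from D5 gives E5.
A##4 up a major second is B##4.
C4: a second up reaches D, and 2 semitones makes it D4.
B3: a second up reaches C, and 2 semitones makes it C#4.
G3 up a major second is A3.

G##5 F5 E5 B##4 D4 C#4 A3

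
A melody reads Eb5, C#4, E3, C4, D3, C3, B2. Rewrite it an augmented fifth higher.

B5 G##4 B#3 G#4 A#3 G#3 F##3

Eb5 up an augmented fifth is B5.
An augmented fifth up from C#4 gives G##4.
E3: a fifth up reaches B, and 8 semitones makes it B#3.
C4 up an augmented fifth is G#4.
D3: a fifth up reaches A, and 8 semitones makes it A#3.
C3: a fifth up reaches G, and 8 semitones makes it G#3.
An augmented fifth up from B2 gives F##3.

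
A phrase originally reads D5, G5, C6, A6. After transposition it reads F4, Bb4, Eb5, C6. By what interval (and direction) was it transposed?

Take the first pair: D5 → F4. D to F spans 6 letter names, so the interval is some kind of sixth.
F4 to D5 is 9 semitones, which makes it a major sixth; the second version is lower, so the direction is down.
Checking another pair — A6 → C6 — gives the same interval.

down a major sixth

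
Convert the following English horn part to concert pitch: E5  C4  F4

A4 F3 Bb3

The English horn sounds a perfect fifth below written, so transpose each written note down a perfect fifth.
E5 to A4
C4 to F3
F4 to Bb3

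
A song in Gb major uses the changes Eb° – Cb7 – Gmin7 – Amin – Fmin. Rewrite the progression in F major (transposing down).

Gb major down to F major is a minor second; each chord root moves by that interval while the quality stays the same.
Eb°: root Eb down a minor second → D, giving D°.
Cb7: root Cb down a minor second → Bb, giving Bb7.
Gmin7: root G down a minor second → F#, giving F#min7.
Amin: root A down a minor second → G#, giving G#min.
Fmin: root F down a minor second → E, giving Emin.

D° Bb7 F#min7 G#min Emin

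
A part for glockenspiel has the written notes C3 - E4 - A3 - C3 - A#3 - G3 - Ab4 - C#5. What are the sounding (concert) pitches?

C5 E6 A5 C5 A#5 G5 Ab6 C#7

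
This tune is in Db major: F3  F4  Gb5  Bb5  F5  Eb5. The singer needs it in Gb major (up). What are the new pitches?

Bb3 Bb4 Cb6 Eb6 Bb5 Ab5

Db major to Gb major up is a perfect fourth, so every note moves up by that interval.
F3 → Bb3
F4 → Bb4
Gb5 → Cb6
Bb5 → Eb6
F5 → Bb5
Eb5 → Ab5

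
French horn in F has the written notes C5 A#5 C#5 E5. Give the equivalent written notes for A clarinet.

Ab4 F#5 A4 C5

First find concert pitch: the French horn in F sounds a perfect fifth below written, so C5 A#5 C#5 E5 sounds F4 D#5 F#4 A4.
Then write for A clarinet: it sounds a minor third below written, so the part must be a minor third above concert.
F4 → Ab4
D#5 → F#5
F#4 → A4
A4 → C5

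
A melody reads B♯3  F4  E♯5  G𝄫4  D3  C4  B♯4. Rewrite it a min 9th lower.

B#3 -> A##2
F4 -> E3
E#5 -> D##4
Gbb4 -> Fb3
D3 -> C#2
C4 -> B2
B#4 -> A##3

A##2 E3 D##4 Fb3 C#2 B2 A##3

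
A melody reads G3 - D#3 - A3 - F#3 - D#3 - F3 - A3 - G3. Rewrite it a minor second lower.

F#3 C##3 G#3 E#3 C##3 E3 G#3 F#3

A minor second down from G3 gives F#3.
A minor second down from D#3 gives C##3.
A minor second down from A3 gives G#3.
F#3: a second down reaches E, and 1 semitone makes it E#3.
D#3 down a minor second is C##3.
F3: a second down reaches E, and 1 semitone makes it E3.
A minor second down from A3 gives G#3.
G3 down a minor second is F#3.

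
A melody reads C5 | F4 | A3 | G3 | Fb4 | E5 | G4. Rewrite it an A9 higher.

C5: a ninth up reaches D, and 15 semitones makes it D#6.
F4 up an augmented ninth is G#5.
A3 up an augmented ninth is B#4.
An augmented ninth up from G3 gives A#4.
Fb4: a ninth up reaches G, and 15 semitones makes it G5.
E5: a ninth up reaches F, and 15 semitones makes it F##6.
G4 up an augmented ninth is A#5.

D#6 G#5 B#4 A#4 G5 F##6 A#5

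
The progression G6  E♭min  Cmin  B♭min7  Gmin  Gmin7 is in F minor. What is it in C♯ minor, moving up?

D#6 Bmin G#min F#min7 D#min D#min7

F minor up to C♯ minor is an augmented fifth; each chord root moves by that interval while the quality stays the same.
G6: root G up an augmented fifth → D#, giving D#6.
E♭min: root E♭ up an augmented fifth → B, giving Bmin.
Cmin: root C up an augmented fifth → G#, giving G#min.
B♭min7: root B♭ up an augmented fifth → F#, giving F#min7.
Gmin: root G up an augmented fifth → D#, giving D#min.
Gmin7: root G up an augmented fifth → D#, giving D#min7.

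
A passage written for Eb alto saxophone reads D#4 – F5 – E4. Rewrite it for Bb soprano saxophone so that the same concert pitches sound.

G#3 Bb4 A3

First find concert pitch: the Eb alto saxophone sounds a major sixth below written, so D#4 F5 E4 sounds F#3 Ab4 G3.
Then write for Bb soprano saxophone: it sounds a major second below written, so the part must be a major second above concert.
F#3 → G#3
Ab4 → Bb4
G3 → A3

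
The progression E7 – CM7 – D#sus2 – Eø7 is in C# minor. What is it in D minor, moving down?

C# minor down to D minor is a major seventh; each chord root moves by that interval while the quality stays the same.
E7: root E down a major seventh → F, giving F7.
CM7: root C down a major seventh → Db, giving DbM7.
D#sus2: root D# down a major seventh → E, giving Esus2.
Eø7: root E down a major seventh → F, giving Fø7.

F7 DbM7 Esus2 Fø7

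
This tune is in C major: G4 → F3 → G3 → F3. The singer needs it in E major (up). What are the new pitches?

B4 A3 B3 A3

C major to E major up is a major third, so every note moves up by that interval.
G4 -> B4
F3 -> A3
G3 -> B3
F3 -> A3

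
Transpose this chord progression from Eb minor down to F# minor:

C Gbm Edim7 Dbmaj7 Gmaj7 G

D# Am F##dim7 Emaj7 A#maj7 A#

Eb minor down to F# minor is a diminished seventh; each chord root moves by that interval while the quality stays the same.
C: root C down a diminished seventh → D#, giving D#.
Gbm: root Gb down a diminished seventh → A, giving Am.
Edim7: root E down a diminished seventh → F##, giving F##dim7.
Dbmaj7: root Db down a diminished seventh → E, giving Emaj7.
Gmaj7: root G down a diminished seventh → A#, giving A#maj7.
G: root G down a diminished seventh → A#, giving A#.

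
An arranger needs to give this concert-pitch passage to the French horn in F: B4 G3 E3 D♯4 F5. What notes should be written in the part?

F#5 D4 B3 A#4 C6

Written C4 sounds as F3 on the French horn in F, so concert pitches are written a perfect fifth up.
B4 → F#5
G3 → D4
E3 → B3
D#4 → A#4
F5 → C6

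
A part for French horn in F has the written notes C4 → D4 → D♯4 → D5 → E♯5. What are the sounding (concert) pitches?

Written C4 on the French horn in F sounds as F3, a perfect fifth lower; apply that shift to every note.
C4 gives F3
D4 gives G3
D#4 gives G#3
D5 gives G4
E#5 gives A#4

F3 G3 G#3 G4 A#4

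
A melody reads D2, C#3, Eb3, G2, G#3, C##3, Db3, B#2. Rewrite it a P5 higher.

D2 -> A2
C#3 -> G#3
Eb3 -> Bb3
G2 -> D3
G#3 -> D#4
C##3 -> G##3
Db3 -> Ab3
B#2 -> F##3

A2 G#3 Bb3 D3 D#4 G##3 Ab3 F##3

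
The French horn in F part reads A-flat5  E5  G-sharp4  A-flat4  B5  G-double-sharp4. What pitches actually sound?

Written C4 on the French horn in F sounds as F3, a perfect fifth lower; apply that shift to every note.
Ab5 -> Db5
E5 -> A4
G#4 -> C#4
Ab4 -> Db4
B5 -> E5
G##4 -> C##4

Db5 A4 C#4 Db4 E5 C##4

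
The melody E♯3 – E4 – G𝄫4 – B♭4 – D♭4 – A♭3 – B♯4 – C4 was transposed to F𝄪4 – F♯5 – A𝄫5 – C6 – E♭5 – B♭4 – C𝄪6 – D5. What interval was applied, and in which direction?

up a major ninth

From E#3 to F##4 is 9 letter names — a ninth of some quality.
E#3 to F##4 is 14 semitones, which makes it a major ninth; the second version is higher, so the direction is up.
Checking another pair — C4 → D5 — gives the same interval.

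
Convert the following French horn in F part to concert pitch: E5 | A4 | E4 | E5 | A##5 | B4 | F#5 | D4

The French horn in F sounds a perfect fifth below written, so transpose each written note down a perfect fifth.
E5 gives A4
A4 gives D4
E4 gives A3
E5 gives A4
A##5 gives D##5
B4 gives E4
F#5 gives B4
D4 gives G3

A4 D4 A3 A4 D##5 E4 B4 G3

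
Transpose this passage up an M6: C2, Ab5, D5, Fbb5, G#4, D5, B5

C2 up a major sixth is A2.
Ab5 up a major sixth is F6.
D5: a sixth up reaches B, and 9 semitones makes it B5.
A major sixth up from Fbb5 gives Dbb6.
A major sixth up from G#4 gives E#5.
A major sixth up from D5 gives B5.
B5 up a major sixth is G#6.

A2 F6 B5 Dbb6 E#5 B5 G#6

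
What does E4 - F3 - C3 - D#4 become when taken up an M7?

D#5 E4 B3 C##5

E4 up a major seventh is D#5.
A major seventh up from F3 gives E4.
C3 up a major seventh is B3.
A major seventh up from D#4 gives C##5.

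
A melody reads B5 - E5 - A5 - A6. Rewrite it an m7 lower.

A minor seventh down from B5 gives C#5.
E5: a seventh down reaches F, and 10 semitones makes it F#4.
A minor seventh down from A5 gives B4.
A minor seventh down from A6 gives B5.

C#5 F#4 B4 B5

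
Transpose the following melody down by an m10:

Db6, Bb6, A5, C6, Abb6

Bb4 G5 F#4 A4 Fb5

Db6 → Bb4
Bb6 → G5
A5 → F#4
C6 → A4
Abb6 → Fb5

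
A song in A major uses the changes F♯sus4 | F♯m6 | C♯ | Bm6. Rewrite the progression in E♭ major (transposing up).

A major up to E♭ major is a diminished fifth; each chord root moves by that interval while the quality stays the same.
F♯sus4: root F♯ up a diminished fifth → C, giving Csus4.
F♯m6: root F♯ up a diminished fifth → C, giving Cm6.
C♯: root C♯ up a diminished fifth → G, giving G.
Bm6: root B up a diminished fifth → F, giving Fm6.

Csus4 Cm6 G Fm6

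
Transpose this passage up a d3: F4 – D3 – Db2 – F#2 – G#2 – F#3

Abb4 Fb3 Fbb2 Ab2 Bb2 Ab3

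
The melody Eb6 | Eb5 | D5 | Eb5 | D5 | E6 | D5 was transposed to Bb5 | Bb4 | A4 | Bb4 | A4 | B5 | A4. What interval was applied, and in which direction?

down a perfect fourth

From Eb6 to Bb5 is 4 letter names — a fourth of some quality.
Bb5 to Eb6 is 5 semitones, which makes it a perfect fourth; the second version is lower, so the direction is down.
Checking another pair — D5 → A4 — gives the same interval.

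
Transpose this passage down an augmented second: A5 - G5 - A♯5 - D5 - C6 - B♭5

Gb5 Fb5 G5 Cb5 Bbb5 Abb5

An augmented second down from A5 gives Gb5.
G5: a second down reaches F, and 3 semitones makes it Fb5.
A#5: a second down reaches G, and 3 semitones makes it G5.
D5 down an augmented second is Cb5.
C6 down an augmented second is Bbb5.
An augmented second down from Bb5 gives Abb5.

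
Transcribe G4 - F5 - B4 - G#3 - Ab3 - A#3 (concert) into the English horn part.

Written C4 sounds as F3 on the English horn, so concert pitches are written a perfect fifth up.
G4 → D5
F5 → C6
B4 → F#5
G#3 → D#4
Ab3 → Eb4
A#3 → E#4

D5 C6 F#5 D#4 Eb4 E#4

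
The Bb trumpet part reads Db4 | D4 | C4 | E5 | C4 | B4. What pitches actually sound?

Cb4 C4 Bb3 D5 Bb3 A4

Written C4 on the Bb trumpet sounds as Bb3, a major second lower; apply that shift to every note.
Db4 -> Cb4
D4 -> C4
C4 -> Bb3
E5 -> D5
C4 -> Bb3
B4 -> A4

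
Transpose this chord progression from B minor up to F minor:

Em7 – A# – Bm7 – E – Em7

B minor up to F minor is a diminished fifth; each chord root moves by that interval while the quality stays the same.
Em7: root E up a diminished fifth → Bb, giving Bbm7.
A#: root A# up a diminished fifth → E, giving E.
Bm7: root B up a diminished fifth → F, giving Fm7.
E: root E up a diminished fifth → Bb, giving Bb.
Em7: root E up a diminished fifth → Bb, giving Bbm7.

Bbm7 E Fm7 Bb Bbm7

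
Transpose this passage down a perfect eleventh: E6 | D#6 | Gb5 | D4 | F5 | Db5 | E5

E6: an eleventh down reaches B, and 17 semitones makes it B4.
D#6 down a perfect eleventh is A#4.
Gb5: an eleventh down reaches D, and 17 semitones makes it Db4.
A perfect eleventh down from D4 gives A2.
F5 down a perfect eleventh is C4.
Db5: an eleventh down reaches A, and 17 semitones makes it Ab3.
E5: an eleventh down reaches B, and 17 semitones makes it B3.

B4 A#4 Db4 A2 C4 Ab3 B3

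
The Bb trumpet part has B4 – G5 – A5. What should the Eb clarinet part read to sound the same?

First find concert pitch: the Bb trumpet sounds a major second below written, so B4 G5 A5 sounds A4 F5 G5.
Then write for Eb clarinet: it sounds a minor third above written, so the part must be a minor third below concert.
A4 → F#4
F5 → D5
G5 → E5

F#4 D5 E5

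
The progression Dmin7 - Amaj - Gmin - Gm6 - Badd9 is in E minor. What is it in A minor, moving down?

Gmin7 Dmaj Cmin Cm6 Eadd9

E minor down to A minor is a perfect fifth; each chord root moves by that interval while the quality stays the same.
Dmin7: root D down a perfect fifth → G, giving Gmin7.
Amaj: root A down a perfect fifth → D, giving Dmaj.
Gmin: root G down a perfect fifth → C, giving Cmin.
Gm6: root G down a perfect fifth → C, giving Cm6.
Badd9: root B down a perfect fifth → E, giving Eadd9.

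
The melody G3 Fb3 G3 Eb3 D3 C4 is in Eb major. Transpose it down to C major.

From Eb down to C is a minor third; apply that to each pitch.
G3 becomes E3
Fb3 becomes Db3
G3 becomes E3
Eb3 becomes C3
D3 becomes B2
C4 becomes A3

E3 Db3 E3 C3 B2 A3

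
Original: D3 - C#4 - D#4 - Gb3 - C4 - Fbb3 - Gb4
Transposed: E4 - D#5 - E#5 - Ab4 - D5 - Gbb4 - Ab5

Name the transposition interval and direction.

up a major ninth

Take the first pair: D3 → E4. D to E spans 9 letter names, so the interval is some kind of ninth.
D3 to E4 is 14 semitones, which makes it a major ninth; the second version is higher, so the direction is up.
Checking another pair — Gb4 → Ab5 — gives the same interval.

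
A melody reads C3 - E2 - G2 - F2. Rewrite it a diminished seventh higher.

Bbb3 Db3 Fb3 Ebb3

C3: a seventh up reaches B, and 9 semitones makes it Bbb3.
E2: a seventh up reaches D, and 9 semitones makes it Db3.
G2 up a diminished seventh is Fb3.
F2: a seventh up reaches E, and 9 semitones makes it Ebb3.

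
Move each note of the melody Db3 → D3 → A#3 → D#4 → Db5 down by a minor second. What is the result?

A minor second down from Db3 gives C3.
D3: a second down reaches C, and 1 semitone makes it C#3.
A#3 down a minor second is G##3.
D#4: a second down reaches C, and 1 semitone makes it C##4.
Db5: a second down reaches C, and 1 semitone makes it C5.

C3 C#3 G##3 C##4 C5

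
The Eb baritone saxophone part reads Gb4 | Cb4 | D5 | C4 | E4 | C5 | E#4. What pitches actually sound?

Bbb2 Ebb2 F3 Eb2 G2 Eb3 G#2

Written C4 on the Eb baritone saxophone sounds as Eb2, a major thirteenth lower; apply that shift to every note.
Gb4 → Bbb2
Cb4 → Ebb2
D5 → F3
C4 → Eb2
E4 → G2
C5 → Eb3
E#4 → G#2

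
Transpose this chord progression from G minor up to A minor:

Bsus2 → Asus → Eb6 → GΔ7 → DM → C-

G minor up to A minor is a major second; each chord root moves by that interval while the quality stays the same.
Bsus2: root B up a major second → C#, giving C#sus2.
Asus: root A up a major second → B, giving Bsus.
Eb6: root Eb up a major second → F, giving F6.
GΔ7: root G up a major second → A, giving AΔ7.
DM: root D up a major second → E, giving EM.
C-: root C up a major second → D, giving D-.

C#sus2 Bsus F6 AΔ7 EM D-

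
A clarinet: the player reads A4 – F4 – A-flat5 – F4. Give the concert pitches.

F#4 D4 F5 D4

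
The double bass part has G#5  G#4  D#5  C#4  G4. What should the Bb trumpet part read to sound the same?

A#4 A#3 E#4 D#3 A3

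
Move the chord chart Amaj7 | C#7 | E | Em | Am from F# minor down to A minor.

Cmaj7 E7 G Gm Cm

F# minor down to A minor is a major sixth; each chord root moves by that interval while the quality stays the same.
Amaj7: root A down a major sixth → C, giving Cmaj7.
C#7: root C# down a major sixth → E, giving E7.
E: root E down a major sixth → G, giving G.
Em: root E down a major sixth → G, giving Gm.
Am: root A down a major sixth → C, giving Cm.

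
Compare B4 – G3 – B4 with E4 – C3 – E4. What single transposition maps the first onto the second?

down a perfect fifth

From B4 to E4 is 5 letter names — a fifth of some quality.
E4 to B4 is 7 semitones, which makes it a perfect fifth; the second version is lower, so the direction is down.
Checking another pair — B4 → E4 — gives the same interval.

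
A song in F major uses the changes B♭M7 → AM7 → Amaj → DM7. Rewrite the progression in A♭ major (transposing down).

F major down to A♭ major is a major sixth; each chord root moves by that interval while the quality stays the same.
B♭M7: root B♭ down a major sixth → Db, giving DbM7.
AM7: root A down a major sixth → C, giving CM7.
Amaj: root A down a major sixth → C, giving Cmaj.
DM7: root D down a major sixth → F, giving FM7.

DbM7 CM7 Cmaj FM7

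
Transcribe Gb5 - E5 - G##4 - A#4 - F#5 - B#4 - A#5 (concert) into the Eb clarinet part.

Eb5 C#5 E##4 F##4 D#5 G##4 F##5

The Eb clarinet sounds a minor third above written, so the written part must be a minor third below concert — transpose each note down.
Gb5 -> Eb5
E5 -> C#5
G##4 -> E##4
A#4 -> F##4
F#5 -> D#5
B#4 -> G##4
A#5 -> F##5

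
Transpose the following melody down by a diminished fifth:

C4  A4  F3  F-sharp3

C4 becomes F#3
A4 becomes D#4
F3 becomes B2
F#3 becomes B#2

F#3 D#4 B2 B#2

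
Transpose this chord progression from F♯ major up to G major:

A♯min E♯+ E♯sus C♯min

Bmin F#+ F#sus Dmin

F♯ major up to G major is a minor second; each chord root moves by that interval while the quality stays the same.
A♯min: root A♯ up a minor second → B, giving Bmin.
E♯+: root E♯ up a minor second → F#, giving F#+.
E♯sus: root E♯ up a minor second → F#, giving F#sus.
C♯min: root C♯ up a minor second → D, giving Dmin.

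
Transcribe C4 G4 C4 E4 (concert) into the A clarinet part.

The A clarinet sounds a minor third below written, so the written part must be a minor third above concert — transpose each note up.
C4 gives Eb4
G4 gives Bb4
C4 gives Eb4
E4 gives G4

Eb4 Bb4 Eb4 G4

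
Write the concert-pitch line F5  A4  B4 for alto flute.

Written C4 sounds as G3 on the alto flute, so concert pitches are written a perfect fourth up.
F5 becomes Bb5
A4 becomes D5
B4 becomes E5

Bb5 D5 E5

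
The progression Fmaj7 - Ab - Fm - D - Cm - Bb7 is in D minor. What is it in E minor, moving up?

D minor up to E minor is a major second; each chord root moves by that interval while the quality stays the same.
Fmaj7: root F up a major second → G, giving Gmaj7.
Ab: root Ab up a major second → Bb, giving Bb.
Fm: root F up a major second → G, giving Gm.
D: root D up a major second → E, giving E.
Cm: root C up a major second → D, giving Dm.
Bb7: root Bb up a major second → C, giving C7.

Gmaj7 Bb Gm E Dm C7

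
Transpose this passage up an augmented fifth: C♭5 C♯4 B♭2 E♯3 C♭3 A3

G5 G##4 F#3 B##3 G3 E#4

Cb5 gives G5
C#4 gives G##4
Bb2 gives F#3
E#3 gives B##3
Cb3 gives G3
A3 gives E#4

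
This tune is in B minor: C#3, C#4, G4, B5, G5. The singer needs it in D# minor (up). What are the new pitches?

E#3 E#4 B4 D#6 B5

B minor to D# minor up is a major third, so every note moves up by that interval.
C#3 → E#3
C#4 → E#4
G4 → B4
B5 → D#6
G5 → B5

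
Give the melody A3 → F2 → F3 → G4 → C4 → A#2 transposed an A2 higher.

A3 to B#3
F2 to G#2
F3 to G#3
G4 to A#4
C4 to D#4
A#2 to B##2

B#3 G#2 G#3 A#4 D#4 B##2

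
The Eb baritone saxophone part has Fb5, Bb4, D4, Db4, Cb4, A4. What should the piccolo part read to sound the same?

Abb2 Db2 F1 Fb1 Ebb1 C2

First find concert pitch: the Eb baritone saxophone sounds a major thirteenth below written, so Fb5 Bb4 D4 Db4 Cb4 A4 sounds Abb3 Db3 F2 Fb2 Ebb2 C3.
Then write for piccolo: it sounds a perfect octave above written, so the part must be a perfect octave below concert.
Abb3 → Abb2
Db3 → Db2
F2 → F1
Fb2 → Fb1
Ebb2 → Ebb1
C3 → C2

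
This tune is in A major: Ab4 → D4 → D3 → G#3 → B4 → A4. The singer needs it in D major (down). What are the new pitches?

From A down to D is a perfect fifth; apply that to each pitch.
Ab4 gives Db4
D4 gives G3
D3 gives G2
G#3 gives C#3
B4 gives E4
A4 gives D4

Db4 G3 G2 C#3 E4 D4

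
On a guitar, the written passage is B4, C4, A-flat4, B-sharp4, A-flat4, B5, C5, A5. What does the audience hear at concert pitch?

The guitar sounds a perfect octave below written, so transpose each written note down a perfect octave.
B4 -> B3
C4 -> C3
Ab4 -> Ab3
B#4 -> B#3
Ab4 -> Ab3
B5 -> B4
C5 -> C4
A5 -> A4

B3 C3 Ab3 B#3 Ab3 B4 C4 A4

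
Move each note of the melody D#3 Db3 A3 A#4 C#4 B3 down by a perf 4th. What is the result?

D#3 → A#2
Db3 → Ab2
A3 → E3
A#4 → E#4
C#4 → G#3
B3 → F#3

A#2 Ab2 E3 E#4 G#3 F#3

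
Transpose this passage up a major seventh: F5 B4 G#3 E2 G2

F5 becomes E6
B4 becomes A#5
G#3 becomes F##4
E2 becomes D#3
G2 becomes F#3

E6 A#5 F##4 D#3 F#3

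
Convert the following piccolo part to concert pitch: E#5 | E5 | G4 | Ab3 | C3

Written C4 on the piccolo sounds as C5, a perfect octave higher; apply that shift to every note.
E#5 gives E#6
E5 gives E6
G4 gives G5
Ab3 gives Ab4
C3 gives C4

E#6 E6 G5 Ab4 C4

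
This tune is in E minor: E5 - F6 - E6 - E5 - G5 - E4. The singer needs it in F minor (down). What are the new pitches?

F4 Gb5 F5 F4 Ab4 F3

From E down to F is a major seventh; apply that to each pitch.
E5 gives F4
F6 gives Gb5
E6 gives F5
E5 gives F4
G5 gives Ab4
E4 gives F3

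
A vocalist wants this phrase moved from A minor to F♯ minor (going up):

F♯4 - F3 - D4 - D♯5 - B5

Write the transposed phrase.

D#5 D4 B4 B#5 G#6

A minor to F♯ minor up is a major sixth, so every note moves up by that interval.
F#4 gives D#5
F3 gives D4
D4 gives B4
D#5 gives B#5
B5 gives G#6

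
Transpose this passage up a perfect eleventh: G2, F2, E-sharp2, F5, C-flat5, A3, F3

C4 Bb3 A#3 Bb6 Fb6 D5 Bb4

A perfect eleventh up from G2 gives C4.
F2: an eleventh up reaches B, and 17 semitones makes it Bb3.
E#2: an eleventh up reaches A, and 17 semitones makes it A#3.
F5: an eleventh up reaches B, and 17 semitones makes it Bb6.
Cb5 up a perfect eleventh is Fb6.
A3: an eleventh up reaches D, and 17 semitones makes it D5.
F3: an eleventh up reaches B, and 17 semitones makes it Bb4.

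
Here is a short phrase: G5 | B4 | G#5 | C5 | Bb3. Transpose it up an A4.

C#6 E#5 C##6 F#5 E4

G5 -> C#6
B4 -> E#5
G#5 -> C##6
C5 -> F#5
Bb3 -> E4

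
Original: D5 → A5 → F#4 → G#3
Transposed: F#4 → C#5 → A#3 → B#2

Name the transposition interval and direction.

From D5 to F#4 is 6 letter names — a sixth of some quality.
F#4 to D5 is 8 semitones, which makes it a minor sixth; the second version is lower, so the direction is down.
Checking another pair — G#3 → B#2 — gives the same interval.

down a minor sixth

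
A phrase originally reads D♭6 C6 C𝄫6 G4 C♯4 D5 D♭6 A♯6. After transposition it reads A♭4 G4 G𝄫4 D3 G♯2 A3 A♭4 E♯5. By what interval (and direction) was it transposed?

Take the first pair: Db6 → Ab4. D to A spans 11 letter names, so the interval is some kind of eleventh.
Ab4 to Db6 is 17 semitones, which makes it a perfect eleventh; the second version is lower, so the direction is down.
Checking another pair — A#6 → E#5 — gives the same interval.

down a perfect eleventh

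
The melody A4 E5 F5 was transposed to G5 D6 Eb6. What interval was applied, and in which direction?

up a minor seventh

From A4 to G5 is 7 letter names — a seventh of some quality.
A4 to G5 is 10 semitones, which makes it a minor seventh; the second version is higher, so the direction is up.
Checking another pair — F5 → Eb6 — gives the same interval.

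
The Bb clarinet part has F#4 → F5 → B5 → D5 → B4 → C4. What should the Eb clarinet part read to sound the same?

First find concert pitch: the Bb clarinet sounds a major second below written, so F#4 F5 B5 D5 B4 C4 sounds E4 Eb5 A5 C5 A4 Bb3.
Then write for Eb clarinet: it sounds a minor third above written, so the part must be a minor third below concert.
E4 → C#4
Eb5 → C5
A5 → F#5
C5 → A4
A4 → F#4
Bb3 → G3

C#4 C5 F#5 A4 F#4 G3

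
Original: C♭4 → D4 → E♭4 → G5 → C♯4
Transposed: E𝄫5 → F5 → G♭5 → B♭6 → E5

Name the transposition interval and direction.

up a minor tenth

From Cb4 to Ebb5 is 10 letter names — a tenth of some quality.
Cb4 to Ebb5 is 15 semitones, which makes it a minor tenth; the second version is higher, so the direction is up.
Checking another pair — C#4 → E5 — gives the same interval.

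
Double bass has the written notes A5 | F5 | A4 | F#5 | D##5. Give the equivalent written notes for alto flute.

D5 Bb4 D4 B4 G##4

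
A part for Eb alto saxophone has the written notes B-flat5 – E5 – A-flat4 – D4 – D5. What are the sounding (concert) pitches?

Written C4 on the Eb alto saxophone sounds as Eb3, a major sixth lower; apply that shift to every note.
Bb5 to Db5
E5 to G4
Ab4 to Cb4
D4 to F3
D5 to F4

Db5 G4 Cb4 F3 F4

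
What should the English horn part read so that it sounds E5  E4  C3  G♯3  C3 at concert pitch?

Written C4 sounds as F3 on the English horn, so concert pitches are written a perfect fifth up.
E5 -> B5
E4 -> B4
C3 -> G3
G#3 -> D#4
C3 -> G3

B5 B4 G3 D#4 G3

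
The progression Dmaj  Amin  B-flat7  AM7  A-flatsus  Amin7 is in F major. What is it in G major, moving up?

F major up to G major is a major second; each chord root moves by that interval while the quality stays the same.
Dmaj: root D up a major second → E, giving Emaj.
Amin: root A up a major second → B, giving Bmin.
B-flat7: root B-flat up a major second → C, giving C7.
AM7: root A up a major second → B, giving BM7.
A-flatsus: root A-flat up a major second → Bb, giving Bbsus.
Amin7: root A up a major second → B, giving Bmin7.

Emaj Bmin C7 BM7 Bbsus Bmin7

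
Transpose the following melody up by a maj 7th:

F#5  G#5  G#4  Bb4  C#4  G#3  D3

E#6 F##6 F##5 A5 B#4 F##4 C#4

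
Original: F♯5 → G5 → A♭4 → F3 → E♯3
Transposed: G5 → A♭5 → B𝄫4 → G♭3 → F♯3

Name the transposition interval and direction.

up a minor second

Take the first pair: F#5 → G5. F to G spans 2 letter names, so the interval is some kind of second.
F#5 to G5 is 1 semitone, which makes it a minor second; the second version is higher, so the direction is up.
Checking another pair — E#3 → F#3 — gives the same interval.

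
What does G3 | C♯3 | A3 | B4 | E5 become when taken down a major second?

F3 B2 G3 A4 D5

G3: a second down reaches F, and 2 semitones makes it F3.
C#3 down a major second is B2.
A3 down a major second is G3.
B4: a second down reaches A, and 2 semitones makes it A4.
E5: a second down reaches D, and 2 semitones makes it D5.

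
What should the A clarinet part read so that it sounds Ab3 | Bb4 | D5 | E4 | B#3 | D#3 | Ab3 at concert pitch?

Cb4 Db5 F5 G4 D#4 F#3 Cb4

Written C4 sounds as A3 on the A clarinet, so concert pitches are written a minor third up.
Ab3 → Cb4
Bb4 → Db5
D5 → F5
E4 → G4
B#3 → D#4
D#3 → F#3
Ab3 → Cb4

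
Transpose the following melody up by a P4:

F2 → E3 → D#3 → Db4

Bb2 A3 G#3 Gb4

F2: a fourth up reaches B, and 5 semitones makes it Bb2.
E3: a fourth up reaches A, and 5 semitones makes it A3.
D#3 up a perfect fourth is G#3.
A perfect fourth up from Db4 gives Gb4.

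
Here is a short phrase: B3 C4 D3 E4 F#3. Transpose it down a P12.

E2 F2 G1 A2 B1

B3 down a perfect twelfth is E2.
C4: a twelfth down reaches F, and 19 semitones makes it F2.
D3: a twelfth down reaches G, and 19 semitones makes it G1.
E4: a twelfth down reaches A, and 19 semitones makes it A2.
F#3 down a perfect twelfth is B1.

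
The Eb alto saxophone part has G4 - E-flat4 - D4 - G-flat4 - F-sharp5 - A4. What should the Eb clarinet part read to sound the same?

G3 Eb3 D3 Gb3 F#4 A3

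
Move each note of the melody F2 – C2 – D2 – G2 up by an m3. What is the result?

Ab2 Eb2 F2 Bb2

F2 becomes Ab2
C2 becomes Eb2
D2 becomes F2
G2 becomes Bb2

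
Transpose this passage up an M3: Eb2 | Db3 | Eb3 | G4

G2 F3 G3 B4

Eb2 to G2
Db3 to F3
Eb3 to G3
G4 to B4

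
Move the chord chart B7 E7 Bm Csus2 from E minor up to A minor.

E7 A7 Em Fsus2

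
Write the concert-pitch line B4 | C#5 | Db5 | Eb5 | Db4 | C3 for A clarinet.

D5 E5 Fb5 Gb5 Fb4 Eb3

The A clarinet sounds a minor third below written, so the written part must be a minor third above concert — transpose each note up.
B4 → D5
C#5 → E5
Db5 → Fb5
Eb5 → Gb5
Db4 → Fb4
C3 → Eb3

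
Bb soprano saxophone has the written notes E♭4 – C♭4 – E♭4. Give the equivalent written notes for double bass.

First find concert pitch: the Bb soprano saxophone sounds a major second below written, so E♭4 C♭4 E♭4 sounds Db4 Bbb3 Db4.
Then write for double bass: it sounds a perfect octave below written, so the part must be a perfect octave above concert.
Db4 → Db5
Bbb3 → Bbb4
Db4 → Db5

Db5 Bbb4 Db5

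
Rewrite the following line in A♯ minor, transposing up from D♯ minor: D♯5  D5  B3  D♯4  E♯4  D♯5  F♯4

A#5 A5 F#4 A#4 B#4 A#5 C#5

D♯ minor to A♯ minor up is a perfect fifth, so every note moves up by that interval.
D#5 → A#5
D5 → A5
B3 → F#4
D#4 → A#4
E#4 → B#4
D#5 → A#5
F#4 → C#5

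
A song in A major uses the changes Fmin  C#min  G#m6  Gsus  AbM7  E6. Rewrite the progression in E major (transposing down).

Cmin G#min D#m6 Dsus EbM7 B6

A major down to E major is a perfect fourth; each chord root moves by that interval while the quality stays the same.
Fmin: root F down a perfect fourth → C, giving Cmin.
C#min: root C# down a perfect fourth → G#, giving G#min.
G#m6: root G# down a perfect fourth → D#, giving D#m6.
Gsus: root G down a perfect fourth → D, giving Dsus.
AbM7: root Ab down a perfect fourth → Eb, giving EbM7.
E6: root E down a perfect fourth → B, giving B6.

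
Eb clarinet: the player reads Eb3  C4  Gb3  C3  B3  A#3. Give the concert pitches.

Gb3 Eb4 Bbb3 Eb3 D4 C#4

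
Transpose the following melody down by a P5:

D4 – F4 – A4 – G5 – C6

G3 Bb3 D4 C5 F5

D4 gives G3
F4 gives Bb3
A4 gives D4
G5 gives C5
C6 gives F5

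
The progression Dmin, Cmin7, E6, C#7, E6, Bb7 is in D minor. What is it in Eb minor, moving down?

Ebmin Dbmin7 F6 D7 F6 Cb7

D minor down to Eb minor is a major seventh; each chord root moves by that interval while the quality stays the same.
Dmin: root D down a major seventh → Eb, giving Ebmin.
Cmin7: root C down a major seventh → Db, giving Dbmin7.
E6: root E down a major seventh → F, giving F6.
C#7: root C# down a major seventh → D, giving D7.
E6: root E down a major seventh → F, giving F6.
Bb7: root Bb down a major seventh → Cb, giving Cb7.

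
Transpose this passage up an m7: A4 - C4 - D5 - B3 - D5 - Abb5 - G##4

G5 Bb4 C6 A4 C6 Gbb6 F##5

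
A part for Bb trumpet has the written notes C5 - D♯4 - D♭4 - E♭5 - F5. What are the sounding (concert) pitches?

Bb4 C#4 Cb4 Db5 Eb5

Written C4 on the Bb trumpet sounds as Bb3, a major second lower; apply that shift to every note.
C5 becomes Bb4
D#4 becomes C#4
Db4 becomes Cb4
Eb5 becomes Db5
F5 becomes Eb5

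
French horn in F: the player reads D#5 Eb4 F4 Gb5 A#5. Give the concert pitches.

G#4 Ab3 Bb3 Cb5 D#5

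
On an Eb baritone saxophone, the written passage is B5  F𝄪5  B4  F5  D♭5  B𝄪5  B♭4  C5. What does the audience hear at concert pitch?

Written C4 on the Eb baritone saxophone sounds as Eb2, a major thirteenth lower; apply that shift to every note.
B5 → D4
F##5 → A#3
B4 → D3
F5 → Ab3
Db5 → Fb3
B##5 → D##4
Bb4 → Db3
C5 → Eb3

D4 A#3 D3 Ab3 Fb3 D##4 Db3 Eb3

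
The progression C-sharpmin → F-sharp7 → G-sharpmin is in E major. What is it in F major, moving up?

Dmin G7 Amin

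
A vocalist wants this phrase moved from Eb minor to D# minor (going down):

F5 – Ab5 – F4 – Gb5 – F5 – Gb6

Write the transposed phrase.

From Eb down to D# is a diminished second; apply that to each pitch.
F5 to E#5
Ab5 to G#5
F4 to E#4
Gb5 to F#5
F5 to E#5
Gb6 to F#6

E#5 G#5 E#4 F#5 E#5 F#6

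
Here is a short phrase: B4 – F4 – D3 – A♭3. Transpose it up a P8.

B5 F5 D4 Ab4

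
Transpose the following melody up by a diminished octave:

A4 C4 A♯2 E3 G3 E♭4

Ab5 Cb5 A3 Eb4 Gb4 Ebb5

A4 gives Ab5
C4 gives Cb5
A#2 gives A3
E3 gives Eb4
G3 gives Gb4
Eb4 gives Ebb5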